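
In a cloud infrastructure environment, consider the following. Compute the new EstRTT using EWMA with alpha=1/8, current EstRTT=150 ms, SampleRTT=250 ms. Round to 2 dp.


Given: EstRTT = 150 ms, SampleRTT = 250 ms, alpha = 1/8
New EstRTT = (1 - alpha) * EstRTT + alpha * SampleRTT
(7/8) * 150 = 131.25
(1/8) * 250 = 31.25
New EstRTT = 131.25 + 31.25 = 162.5 ms -> 162.50 ms (2 dp)

162.50


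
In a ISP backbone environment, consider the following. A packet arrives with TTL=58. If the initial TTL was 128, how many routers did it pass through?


Given: initial TTL = 128, received TTL = 58
Hops = initial TTL - received TTL
Hops = 128 - 58 = 70

70


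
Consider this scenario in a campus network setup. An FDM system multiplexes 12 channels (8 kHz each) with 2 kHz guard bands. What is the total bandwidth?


Given: 12 channels, 8 kHz each, guard = 2 kHz
Channel bandwidth = 12 * 8 = 96 kHz
Guard bands = 11 gaps * 2 kHz = 22 kHz
Total = 96 + 22 = 118 kHz

118


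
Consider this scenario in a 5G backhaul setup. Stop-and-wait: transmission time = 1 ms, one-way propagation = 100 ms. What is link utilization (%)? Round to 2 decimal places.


Given: Ttrans = 1 ms, Tprop = 100 ms
RTT = 2 * Tprop = 2 * 100 = 200 ms
U = Ttrans / (Ttrans + RTT)
U = 1 / (1 + 200)
U = 1 / 201 = 0.004975
U% = 0.50%

0.50


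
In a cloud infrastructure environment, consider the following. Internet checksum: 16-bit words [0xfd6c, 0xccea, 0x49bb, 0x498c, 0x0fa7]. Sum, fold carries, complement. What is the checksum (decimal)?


Given words: [0xfd6c, 0xccea, 0x49bb, 0x498c, 0x0fa7]
Step 1: Sum all words
Raw sum = 64876 + 52458 + 18875 + 18828 + 4007 = 159044
Step 2: Fold carry: (27972 + 2) = 27974
One's complement = ~27974 & 0xFFFF = 37561

37561


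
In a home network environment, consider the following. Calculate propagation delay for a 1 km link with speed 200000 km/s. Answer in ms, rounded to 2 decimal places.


Given: distance = 1 km, speed = 200000 km/s
Delay = distance / speed = 1 / 200000 seconds
Delay in ms = 1 * 1000 / 200000
Delay = 0.0050 ms
Rounded to 2 dp = 0.01 ms

0.01


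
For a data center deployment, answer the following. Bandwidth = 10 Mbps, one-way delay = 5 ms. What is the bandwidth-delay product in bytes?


Given: bandwidth = 10 Mbps, delay = 5 ms
BDP in bits = 10 * 10^6 * 5 / 1000
BDP in bits = 50000
BDP in bytes = 50000 / 8 = 6250

6250


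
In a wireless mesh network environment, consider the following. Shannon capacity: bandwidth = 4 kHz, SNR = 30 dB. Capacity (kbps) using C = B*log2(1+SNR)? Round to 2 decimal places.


Given: B = 4 kHz, SNR = 30 dB
SNR linear = 10^(30/10) = 1000
1 + SNR = 1001
log2(1001) = 9.9672262588
C = 4 * 1000 * 9.9672262588 = 39868.9050 bps
C = 39.868905 kbps -> 39.87 kbps (2 dp)

39.87


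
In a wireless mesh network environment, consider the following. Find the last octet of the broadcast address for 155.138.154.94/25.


Given: IP = 155.138.154.94, prefix = /25
Host bits = 32 - 25 = 7
Network last octet = 94 AND mask = 0
Host part size = 2^7 - 1 = 127
Broadcast last octet = 0 OR 127 = 127

127


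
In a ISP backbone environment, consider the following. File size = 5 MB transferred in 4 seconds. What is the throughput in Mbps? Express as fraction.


Given: file = 5 MB, time = 4 s
File in Mb = 5 * 8 = 40 Mb
Throughput = 40 / 4 Mbps
Throughput = 10 Mbps

10


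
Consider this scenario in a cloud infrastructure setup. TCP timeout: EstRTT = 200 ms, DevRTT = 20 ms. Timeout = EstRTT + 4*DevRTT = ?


Given: EstRTT = 200 ms, DevRTT = 20 ms
Timeout = EstRTT + 4 * DevRTT
4 * DevRTT = 4 * 20 = 80
Timeout = 200 + 80 = 280 ms

280


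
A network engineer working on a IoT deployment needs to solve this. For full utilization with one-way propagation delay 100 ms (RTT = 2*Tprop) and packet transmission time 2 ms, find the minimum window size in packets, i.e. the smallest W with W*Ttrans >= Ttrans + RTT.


Given: Ttrans = 2 ms, RTT = 200 ms (= 2 * Tprop, Tprop = 100 ms)
Time until first ACK returns = Ttrans + RTT = 2 + 200 = 202 ms
Need W * Ttrans >= Ttrans + RTT  ->  W >= (Ttrans + RTT) / Ttrans
(Ttrans + RTT) / Ttrans = 202 / 2 = 101
W_min = ceil(101) = 101

101


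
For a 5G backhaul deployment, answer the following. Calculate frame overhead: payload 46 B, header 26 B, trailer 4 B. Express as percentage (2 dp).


Given: payload = 46 B, header = 26 B, trailer = 4 B
Overhead bytes = header + trailer = 26 + 4 = 30
Total frame = payload + overhead = 46 + 30 = 76
Overhead % = 30 / 76 * 100 = 39.4737% -> 39.47% (2 dp)

39.47


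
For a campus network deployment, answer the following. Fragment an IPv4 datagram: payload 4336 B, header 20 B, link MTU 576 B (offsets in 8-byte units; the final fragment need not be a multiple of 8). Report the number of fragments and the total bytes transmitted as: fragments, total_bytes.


Max data per non-final fragment = floor((MTU - header)/8)*8 = floor((576 - 20)/8)*8 = floor(556/8)*8 = 552 B
Final fragment needs no 8-byte alignment: it can carry up to MTU - header = 556 B
Non-final fragments needed = ceil((payload - 556) / 552) = ceil(3780/552) = ceil(6.8478) = 7
Number of fragments = 7 + 1 = 8
Fragment sizes (data): 7 * 552 B + 472 B (last, 472 <= 556 OK)
Total bytes sent = payload + n_frags * header = 4336 + 8*20 = 4336 + 160 = 4496 B

8, 4496


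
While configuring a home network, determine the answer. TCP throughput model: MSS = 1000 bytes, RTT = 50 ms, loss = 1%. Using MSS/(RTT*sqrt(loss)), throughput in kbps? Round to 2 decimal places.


Given: MSS = 1000 bytes, RTT = 50 ms, loss = 1%
RTT in seconds = 50 / 1000 = 0.05
Loss rate = 1% = 0.01
sqrt(loss) = sqrt(0.01) = 0.1
Throughput (bytes/s) = 1000 / (0.05 * 0.1) = 200000.0000
Throughput (kbps) = 200000.0000 * 8 / 1000 = 1600.000000 -> 1600.00 kbps (2 dp)

1600.00


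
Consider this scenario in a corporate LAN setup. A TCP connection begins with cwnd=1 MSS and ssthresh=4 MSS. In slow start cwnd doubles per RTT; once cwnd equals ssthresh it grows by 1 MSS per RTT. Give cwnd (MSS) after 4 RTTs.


RTT 0: cwnd = 1 MSS (initial)
RTT 1: cwnd = 2 MSS (slow start, doubled)
RTT 2: cwnd = 4 MSS (slow start, doubled)
RTT 3: cwnd = 5 MSS (congestion avoidance, +1)
RTT 4: cwnd = 6 MSS (congestion avoidance, +1)

6


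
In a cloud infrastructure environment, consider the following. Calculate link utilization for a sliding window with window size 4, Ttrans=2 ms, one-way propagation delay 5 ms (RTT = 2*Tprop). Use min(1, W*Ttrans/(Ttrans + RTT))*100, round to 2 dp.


Given: W = 4, Ttrans = 2 ms, RTT = 10 ms (= 2 * Tprop, Tprop = 5 ms)
Cycle time = Ttrans + RTT = 2 + 10 = 12 ms (first packet sent until its ACK returns)
W * Ttrans = 4 * 2 = 8 ms of sending per cycle
W * Ttrans / (Ttrans + RTT) = 8 / 12 = 0.666667
U = min(1, 0.666667) = 0.666667
U% = 66.67%

66.67


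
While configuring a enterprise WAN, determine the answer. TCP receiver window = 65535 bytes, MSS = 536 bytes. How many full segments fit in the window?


Given: RWND = 65535 bytes, MSS = 536 bytes
Full segments = floor(RWND / MSS)
Full segments = floor(65535 / 536)
Full segments = floor(122.2668) = 122

122


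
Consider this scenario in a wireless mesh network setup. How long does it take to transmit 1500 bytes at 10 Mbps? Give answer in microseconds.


Given: packet = 1500 bytes, bandwidth = 10 Mbps
Packet in bits = 1500 * 8 = 12000 bits
Bandwidth = 10 * 10^6 = 10000000 bps
Time = 12000 / 10000000 seconds
Time in us = 12000 * 10^6 / 10000000 = 1200

1200


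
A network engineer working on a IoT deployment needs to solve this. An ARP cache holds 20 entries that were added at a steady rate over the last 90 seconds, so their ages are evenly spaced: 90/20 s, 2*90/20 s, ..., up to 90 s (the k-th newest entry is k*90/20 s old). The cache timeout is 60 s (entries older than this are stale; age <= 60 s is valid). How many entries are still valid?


Ages are k * 90/20 s for k = 1..20 (spacing = 4.5000 s).
Entry k is valid iff k * 90/20 <= 60 iff k <= 20 * 60 / 90 = 13.3333
n_valid = floor(13.3333) = 13
(n_stale = 20 - 13 = 7)

13


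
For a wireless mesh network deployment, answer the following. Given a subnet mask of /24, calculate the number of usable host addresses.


Given: subnet mask /24
Host bits = 32 - 24 = 8
Total addresses = 2^8 = 256
Usable hosts = 256 - 2 (network + broadcast) = 254

254


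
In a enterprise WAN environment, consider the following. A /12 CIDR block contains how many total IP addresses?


Given: CIDR prefix /12
Host bits = 32 - 12 = 20
Total addresses = 2^20 = 1048576

1048576


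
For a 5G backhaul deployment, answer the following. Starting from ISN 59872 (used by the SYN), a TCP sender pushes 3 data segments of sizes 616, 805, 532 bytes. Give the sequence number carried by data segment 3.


The SYN occupies sequence number ISN = 59872, so the first data byte is ISN + 1 = 59873.
SEQ of data segment i = (ISN + 1) + sum of payload sizes of segments 1..i-1.
Segment 1: SEQ = 59873, payload = 616 bytes
Segment 2: SEQ = 60489, payload = 805 bytes
Segment 3: SEQ = 61294, payload = 532 bytes
SEQ of segment 3 = 59873 + 616 + 805 = 61294

61294


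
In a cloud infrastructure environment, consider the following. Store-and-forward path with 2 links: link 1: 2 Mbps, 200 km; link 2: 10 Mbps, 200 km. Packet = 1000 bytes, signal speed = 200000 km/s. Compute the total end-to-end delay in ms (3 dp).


Packet = 1000 bytes = 8000 bits. Store-and-forward: sum (t_trans + t_prop) per link.
Link 1: t_trans = 8000/(2*10^6) s = 4.0000 ms; t_prop = 200/200000 s = 1.0000 ms; subtotal = 5.0000 ms
Link 2: t_trans = 8000/(10*10^6) s = 0.8000 ms; t_prop = 200/200000 s = 1.0000 ms; subtotal = 1.8000 ms
End-to-end = 5.0000 + 1.8000 = 6.8000 ms -> 6.800 ms (3 dp)

6.800


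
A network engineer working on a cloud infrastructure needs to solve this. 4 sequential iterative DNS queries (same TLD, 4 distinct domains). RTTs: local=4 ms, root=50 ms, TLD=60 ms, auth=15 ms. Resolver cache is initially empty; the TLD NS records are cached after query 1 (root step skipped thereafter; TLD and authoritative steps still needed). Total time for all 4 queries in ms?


Lookup 1 (cold cache): local + root + TLD + auth = 4 + 50 + 60 + 15 = 129 ms
Lookups 2..4 (TLD NS cached -> skip root; new domain -> still ask TLD and auth): local + TLD + auth = 4 + 60 + 15 = 79 ms each
Remaining 3 lookups: 3 * 79 = 237 ms
Total = 129 + 237 = 366 ms

366


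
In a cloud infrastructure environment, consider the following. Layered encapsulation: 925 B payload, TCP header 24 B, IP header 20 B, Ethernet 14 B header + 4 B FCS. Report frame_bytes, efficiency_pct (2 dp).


TCP segment = 925 + 24 = 949 B
IP packet = 949 + 20 = 969 B
Ethernet frame = 969 + 14 + 4 = 987 B
Efficiency = app / frame = 925 / 987 = 0.937183 = 93.7183% -> 93.72% (2 dp)

987, 93.72


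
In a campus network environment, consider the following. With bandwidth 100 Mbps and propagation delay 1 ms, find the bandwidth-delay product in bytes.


Given: bandwidth = 100 Mbps, delay = 1 ms
BDP in bits = 100 * 10^6 * 1 / 1000
BDP in bits = 100000
BDP in bytes = 100000 / 8 = 12500

12500


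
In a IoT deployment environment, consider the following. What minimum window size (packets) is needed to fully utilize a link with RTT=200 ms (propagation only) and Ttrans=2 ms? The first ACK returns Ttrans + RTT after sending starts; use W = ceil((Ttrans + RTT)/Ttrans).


Given: Ttrans = 2 ms, RTT = 200 ms (= 2 * Tprop, Tprop = 100 ms)
Time until first ACK returns = Ttrans + RTT = 2 + 200 = 202 ms
Need W * Ttrans >= Ttrans + RTT  ->  W >= (Ttrans + RTT) / Ttrans
(Ttrans + RTT) / Ttrans = 202 / 2 = 101
W_min = ceil(101) = 101

101


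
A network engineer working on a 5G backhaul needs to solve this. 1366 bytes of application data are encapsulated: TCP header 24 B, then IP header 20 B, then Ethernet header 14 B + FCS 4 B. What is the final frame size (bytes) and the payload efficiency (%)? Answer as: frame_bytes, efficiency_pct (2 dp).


TCP segment = 1366 + 24 = 1390 B
IP packet = 1390 + 20 = 1410 B
Ethernet frame = 1410 + 14 + 4 = 1428 B
Efficiency = app / frame = 1366 / 1428 = 0.956583 = 95.6583% -> 95.66% (2 dp)

1428, 95.66


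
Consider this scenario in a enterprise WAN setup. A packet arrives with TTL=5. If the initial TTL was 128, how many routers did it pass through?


Given: initial TTL = 128, received TTL = 5
Hops = initial TTL - received TTL
Hops = 128 - 5 = 123

123


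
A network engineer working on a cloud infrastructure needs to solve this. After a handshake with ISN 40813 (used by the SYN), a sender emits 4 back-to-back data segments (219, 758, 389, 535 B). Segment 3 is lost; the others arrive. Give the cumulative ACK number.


SYN uses sequence number 40813; first data byte = ISN + 1 = 40814.
Segment 1: SEQ = 40814, len = 219 B, covers [40814, 41032]
Segment 2: SEQ = 41033, len = 758 B, covers [41033, 41790]
Segment 3: SEQ = 41791, len = 389 B, covers [41791, 42179] [LOST]
Segment 4: SEQ = 42180, len = 535 B, covers [42180, 42714]
In-order data received: bytes [40814, 41790] (segments 1..2).
Segment 3 missing -> gap begins at byte 41791; later segments buffered out of order.
Cumulative ACK = next expected in-order byte = 40814 + 219 + 758 = 41791

41791


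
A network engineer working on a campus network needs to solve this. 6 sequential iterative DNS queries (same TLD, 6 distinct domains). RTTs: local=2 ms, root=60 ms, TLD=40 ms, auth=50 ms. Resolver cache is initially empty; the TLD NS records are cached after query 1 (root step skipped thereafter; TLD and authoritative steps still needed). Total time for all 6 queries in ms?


Lookup 1 (cold cache): local + root + TLD + auth = 2 + 60 + 40 + 50 = 152 ms
Lookups 2..6 (TLD NS cached -> skip root; new domain -> still ask TLD and auth): local + TLD + auth = 2 + 40 + 50 = 92 ms each
Remaining 5 lookups: 5 * 92 = 460 ms
Total = 152 + 460 = 612 ms

612


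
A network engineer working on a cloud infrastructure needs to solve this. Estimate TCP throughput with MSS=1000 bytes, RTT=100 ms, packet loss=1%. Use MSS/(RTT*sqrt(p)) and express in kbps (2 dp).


Given: MSS = 1000 bytes, RTT = 100 ms, loss = 1%
RTT in seconds = 100 / 1000 = 0.1
Loss rate = 1% = 0.01
sqrt(loss) = sqrt(0.01) = 0.1
Throughput (bytes/s) = 1000 / (0.1 * 0.1) = 100000.0000
Throughput (kbps) = 100000.0000 * 8 / 1000 = 800.000000 -> 800.00 kbps (2 dp)

800.00


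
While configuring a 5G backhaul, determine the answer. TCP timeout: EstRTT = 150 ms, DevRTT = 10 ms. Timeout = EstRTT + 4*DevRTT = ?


Given: EstRTT = 150 ms, DevRTT = 10 ms
Timeout = EstRTT + 4 * DevRTT
4 * DevRTT = 4 * 10 = 40
Timeout = 150 + 40 = 190 ms

190


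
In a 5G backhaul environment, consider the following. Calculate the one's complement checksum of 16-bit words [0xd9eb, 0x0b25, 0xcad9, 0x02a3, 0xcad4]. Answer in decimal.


Given words: [0xd9eb, 0x0b25, 0xcad9, 0x02a3, 0xcad4]
Step 1: Sum all words
Raw sum = 55787 + 2853 + 51929 + 675 + 51924 = 163168
Step 2: Fold carry: (32096 + 2) = 32098
One's complement = ~32098 & 0xFFFF = 33437

33437


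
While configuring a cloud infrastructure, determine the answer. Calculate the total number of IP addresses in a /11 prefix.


Given: CIDR prefix /11
Host bits = 32 - 11 = 21
Total addresses = 2^21 = 2097152

2097152


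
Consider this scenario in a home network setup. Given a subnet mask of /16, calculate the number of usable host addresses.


Given: subnet mask /16
Host bits = 32 - 16 = 16
Total addresses = 2^16 = 65536
Usable hosts = 65536 - 2 (network + broadcast) = 65534

65534


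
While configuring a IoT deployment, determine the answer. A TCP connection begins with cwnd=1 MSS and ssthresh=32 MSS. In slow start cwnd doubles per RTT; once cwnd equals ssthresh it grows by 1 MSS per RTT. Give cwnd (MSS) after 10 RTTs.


RTT 0: cwnd = 1 MSS (initial)
RTT 1: cwnd = 2 MSS (slow start, doubled)
RTT 2: cwnd = 4 MSS (slow start, doubled)
RTT 3: cwnd = 8 MSS (slow start, doubled)
RTT 4: cwnd = 16 MSS (slow start, doubled)
RTT 5: cwnd = 32 MSS (slow start, doubled)
RTT 6: cwnd = 33 MSS (congestion avoidance, +1)
RTT 7: cwnd = 34 MSS (congestion avoidance, +1)
RTT 8: cwnd = 35 MSS (congestion avoidance, +1)
RTT 9: cwnd = 36 MSS (congestion avoidance, +1)
RTT 10: cwnd = 37 MSS (congestion avoidance, +1)

37


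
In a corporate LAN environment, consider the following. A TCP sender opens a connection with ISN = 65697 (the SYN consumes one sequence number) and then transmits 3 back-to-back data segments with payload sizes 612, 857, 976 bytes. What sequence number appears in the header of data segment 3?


The SYN occupies sequence number ISN = 65697, so the first data byte is ISN + 1 = 65698.
SEQ of data segment i = (ISN + 1) + sum of payload sizes of segments 1..i-1.
Segment 1: SEQ = 65698, payload = 612 bytes
Segment 2: SEQ = 66310, payload = 857 bytes
Segment 3: SEQ = 67167, payload = 976 bytes
SEQ of segment 3 = 65698 + 612 + 857 = 67167

67167


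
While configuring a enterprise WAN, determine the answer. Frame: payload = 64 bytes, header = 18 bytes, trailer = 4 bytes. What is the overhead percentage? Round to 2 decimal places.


Given: payload = 64 B, header = 18 B, trailer = 4 B
Overhead bytes = header + trailer = 18 + 4 = 22
Total frame = payload + overhead = 64 + 22 = 86
Overhead % = 22 / 86 * 100 = 25.5814% -> 25.58% (2 dp)

25.58


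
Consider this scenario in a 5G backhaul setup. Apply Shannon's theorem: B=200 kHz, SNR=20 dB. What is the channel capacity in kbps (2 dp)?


Given: B = 200 kHz, SNR = 20 dB
SNR linear = 10^(20/10) = 100
1 + SNR = 101
log2(101) = 6.6582114828
C = 200 * 1000 * 6.6582114828 = 1331642.2966 bps
C = 1331.642297 kbps -> 1331.64 kbps (2 dp)

1331.64


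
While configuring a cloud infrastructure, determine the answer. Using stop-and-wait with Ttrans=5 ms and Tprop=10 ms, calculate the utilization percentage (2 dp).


Given: Ttrans = 5 ms, Tprop = 10 ms
RTT = 2 * Tprop = 2 * 10 = 20 ms
U = Ttrans / (Ttrans + RTT)
U = 5 / (5 + 20)
U = 5 / 25 = 0.2
U% = 20.00%

20.00


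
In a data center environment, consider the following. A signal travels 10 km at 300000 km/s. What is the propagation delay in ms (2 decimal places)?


Given: distance = 10 km, speed = 300000 km/s
Delay = distance / speed = 10 / 300000 seconds
Delay in ms = 10 * 1000 / 300000
Delay = 0.0333 ms
Rounded to 2 dp = 0.03 ms

0.03


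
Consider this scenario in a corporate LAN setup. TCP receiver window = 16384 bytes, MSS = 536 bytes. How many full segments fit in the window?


Given: RWND = 16384 bytes, MSS = 536 bytes
Full segments = floor(RWND / MSS)
Full segments = floor(16384 / 536)
Full segments = floor(30.5672) = 30

30


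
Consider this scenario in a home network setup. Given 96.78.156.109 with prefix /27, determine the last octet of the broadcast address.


Given: IP = 96.78.156.109, prefix = /27
Host bits = 32 - 27 = 5
Network last octet = 109 AND mask = 96
Host part size = 2^5 - 1 = 31
Broadcast last octet = 96 OR 31 = 127

127


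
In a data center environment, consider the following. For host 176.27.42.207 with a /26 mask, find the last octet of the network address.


Given: IP = 176.27.42.207, prefix = /26
Subnet mask = 255.255.255.192
Last octet of IP: 207
Last octet of mask: 192
Network last octet = 207 AND 192 = 192

192


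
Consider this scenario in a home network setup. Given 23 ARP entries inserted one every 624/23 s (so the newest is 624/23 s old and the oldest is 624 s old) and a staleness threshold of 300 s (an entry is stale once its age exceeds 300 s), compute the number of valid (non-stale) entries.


Ages are k * 624/23 s for k = 1..23 (spacing = 27.1304 s).
Entry k is valid iff k * 624/23 <= 300 iff k <= 23 * 300 / 624 = 11.0577
n_valid = floor(11.0577) = 11
(n_stale = 23 - 11 = 12)

11


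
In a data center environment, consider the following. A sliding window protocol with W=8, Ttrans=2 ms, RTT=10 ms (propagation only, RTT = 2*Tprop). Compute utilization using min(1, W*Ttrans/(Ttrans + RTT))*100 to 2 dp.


Given: W = 8, Ttrans = 2 ms, RTT = 10 ms (= 2 * Tprop, Tprop = 5 ms)
Cycle time = Ttrans + RTT = 2 + 10 = 12 ms (first packet sent until its ACK returns)
W * Ttrans = 8 * 2 = 16 ms of sending per cycle
W * Ttrans / (Ttrans + RTT) = 16 / 12 = 1.333333
U = min(1, 1.333333) = 1.000000
U% = 100.00%

100.00


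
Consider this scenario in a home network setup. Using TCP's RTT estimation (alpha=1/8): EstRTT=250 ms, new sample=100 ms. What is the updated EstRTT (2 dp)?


Given: EstRTT = 250 ms, SampleRTT = 100 ms, alpha = 1/8
New EstRTT = (1 - alpha) * EstRTT + alpha * SampleRTT
(7/8) * 250 = 218.75
(1/8) * 100 = 12.5
New EstRTT = 218.75 + 12.5 = 231.25 ms -> 231.25 ms (2 dp)

231.25


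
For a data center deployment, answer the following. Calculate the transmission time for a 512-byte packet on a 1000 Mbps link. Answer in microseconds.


Given: packet = 512 bytes, bandwidth = 1000 Mbps
Packet in bits = 512 * 8 = 4096 bits
Bandwidth = 1000 * 10^6 = 1000000000 bps
Time = 4096 / 1000000000 seconds
Time in us = 4096 * 10^6 / 1000000000 = 4.096

4.096


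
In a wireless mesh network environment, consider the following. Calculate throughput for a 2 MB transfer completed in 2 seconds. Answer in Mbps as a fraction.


Given: file = 2 MB, time = 2 s
File in Mb = 2 * 8 = 16 Mb
Throughput = 16 / 2 Mbps
Throughput = 8 Mbps

8


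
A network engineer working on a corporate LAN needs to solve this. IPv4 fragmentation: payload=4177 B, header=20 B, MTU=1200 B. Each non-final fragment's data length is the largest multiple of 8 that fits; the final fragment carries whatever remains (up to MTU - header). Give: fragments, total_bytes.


Max data per non-final fragment = floor((MTU - header)/8)*8 = floor((1200 - 20)/8)*8 = floor(1180/8)*8 = 1176 B
Final fragment needs no 8-byte alignment: it can carry up to MTU - header = 1180 B
Non-final fragments needed = ceil((payload - 1180) / 1176) = ceil(2997/1176) = ceil(2.5485) = 3
Number of fragments = 3 + 1 = 4
Fragment sizes (data): 3 * 1176 B + 649 B (last, 649 <= 1180 OK)
Total bytes sent = payload + n_frags * header = 4177 + 4*20 = 4177 + 80 = 4257 B

4, 4257


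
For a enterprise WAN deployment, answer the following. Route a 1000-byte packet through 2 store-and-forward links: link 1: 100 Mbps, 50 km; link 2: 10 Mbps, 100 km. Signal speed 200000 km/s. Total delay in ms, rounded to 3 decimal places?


Packet = 1000 bytes = 8000 bits. Store-and-forward: sum (t_trans + t_prop) per link.
Link 1: t_trans = 8000/(100*10^6) s = 0.0800 ms; t_prop = 50/200000 s = 0.2500 ms; subtotal = 0.3300 ms
Link 2: t_trans = 8000/(10*10^6) s = 0.8000 ms; t_prop = 100/200000 s = 0.5000 ms; subtotal = 1.3000 ms
End-to-end = 0.3300 + 1.3000 = 1.6300 ms -> 1.630 ms (3 dp)

1.630


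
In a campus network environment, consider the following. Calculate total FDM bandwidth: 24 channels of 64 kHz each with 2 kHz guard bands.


Given: 24 channels, 64 kHz each, guard = 2 kHz
Channel bandwidth = 24 * 64 = 1536 kHz
Guard bands = 23 gaps * 2 kHz = 46 kHz
Total = 1536 + 46 = 1582 kHz

1582


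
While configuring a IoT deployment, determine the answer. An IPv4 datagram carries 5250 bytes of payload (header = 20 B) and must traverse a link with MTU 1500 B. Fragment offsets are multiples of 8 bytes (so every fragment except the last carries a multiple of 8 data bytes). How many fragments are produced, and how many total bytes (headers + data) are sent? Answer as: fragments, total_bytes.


Max data per non-final fragment = floor((MTU - header)/8)*8 = floor((1500 - 20)/8)*8 = floor(1480/8)*8 = 1480 B
Final fragment needs no 8-byte alignment: it can carry up to MTU - header = 1480 B
Non-final fragments needed = ceil((payload - 1480) / 1480) = ceil(3770/1480) = ceil(2.5473) = 3
Number of fragments = 3 + 1 = 4
Fragment sizes (data): 3 * 1480 B + 810 B (last, 810 <= 1480 OK)
Total bytes sent = payload + n_frags * header = 5250 + 4*20 = 5250 + 80 = 5330 B

4, 5330


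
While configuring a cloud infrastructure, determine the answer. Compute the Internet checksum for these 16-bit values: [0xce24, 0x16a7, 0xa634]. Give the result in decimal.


Given words: [0xce24, 0x16a7, 0xa634]
Step 1: Sum all words
Raw sum = 52772 + 5799 + 42548 = 101119
Step 2: Fold carry: (35583 + 1) = 35584
One's complement = ~35584 & 0xFFFF = 29951

29951


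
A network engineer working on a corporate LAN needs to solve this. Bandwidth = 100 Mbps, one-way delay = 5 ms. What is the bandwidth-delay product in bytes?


Given: bandwidth = 100 Mbps, delay = 5 ms
BDP in bits = 100 * 10^6 * 5 / 1000
BDP in bits = 500000
BDP in bytes = 500000 / 8 = 62500

62500


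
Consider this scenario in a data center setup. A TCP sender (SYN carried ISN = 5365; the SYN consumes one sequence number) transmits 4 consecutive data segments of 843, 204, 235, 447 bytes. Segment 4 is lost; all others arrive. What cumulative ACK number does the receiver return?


SYN uses sequence number 5365; first data byte = ISN + 1 = 5366.
Segment 1: SEQ = 5366, len = 843 B, covers [5366, 6208]
Segment 2: SEQ = 6209, len = 204 B, covers [6209, 6412]
Segment 3: SEQ = 6413, len = 235 B, covers [6413, 6647]
Segment 4: SEQ = 6648, len = 447 B, covers [6648, 7094] [LOST]
In-order data received: bytes [5366, 6647] (segments 1..3).
Segment 4 missing -> gap begins at byte 6648.
Cumulative ACK = next expected in-order byte = 5366 + 843 + 204 + 235 = 6648

6648


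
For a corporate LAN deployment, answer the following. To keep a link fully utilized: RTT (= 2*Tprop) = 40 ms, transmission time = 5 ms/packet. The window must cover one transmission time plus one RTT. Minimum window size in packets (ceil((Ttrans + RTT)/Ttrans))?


Given: Ttrans = 5 ms, RTT = 40 ms (= 2 * Tprop, Tprop = 20 ms)
Time until first ACK returns = Ttrans + RTT = 5 + 40 = 45 ms
Need W * Ttrans >= Ttrans + RTT  ->  W >= (Ttrans + RTT) / Ttrans
(Ttrans + RTT) / Ttrans = 45 / 5 = 9
W_min = ceil(9) = 9

9


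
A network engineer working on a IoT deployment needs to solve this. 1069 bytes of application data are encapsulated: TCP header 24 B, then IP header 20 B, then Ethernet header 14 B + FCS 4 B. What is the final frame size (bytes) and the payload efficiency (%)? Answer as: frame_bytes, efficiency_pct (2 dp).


TCP segment = 1069 + 24 = 1093 B
IP packet = 1093 + 20 = 1113 B
Ethernet frame = 1113 + 14 + 4 = 1131 B
Efficiency = app / frame = 1069 / 1131 = 0.945181 = 94.5181% -> 94.52% (2 dp)

1131, 94.52


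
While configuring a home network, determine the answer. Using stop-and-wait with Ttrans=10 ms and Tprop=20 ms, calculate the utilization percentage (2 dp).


Given: Ttrans = 10 ms, Tprop = 20 ms
RTT = 2 * Tprop = 2 * 20 = 40 ms
U = Ttrans / (Ttrans + RTT)
U = 10 / (10 + 40)
U = 10 / 50 = 0.2
U% = 20.00%

20.00


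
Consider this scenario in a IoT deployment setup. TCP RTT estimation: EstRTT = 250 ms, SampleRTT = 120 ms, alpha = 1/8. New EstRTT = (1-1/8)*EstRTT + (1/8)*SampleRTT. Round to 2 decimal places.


Given: EstRTT = 250 ms, SampleRTT = 120 ms, alpha = 1/8
New EstRTT = (1 - alpha) * EstRTT + alpha * SampleRTT
(7/8) * 250 = 218.75
(1/8) * 120 = 15
New EstRTT = 218.75 + 15 = 233.75 ms -> 233.75 ms (2 dp)

233.75


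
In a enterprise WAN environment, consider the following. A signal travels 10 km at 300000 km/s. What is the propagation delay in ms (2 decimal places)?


Given: distance = 10 km, speed = 300000 km/s
Delay = distance / speed = 10 / 300000 seconds
Delay in ms = 10 * 1000 / 300000
Delay = 0.0333 ms
Rounded to 2 dp = 0.03 ms

0.03


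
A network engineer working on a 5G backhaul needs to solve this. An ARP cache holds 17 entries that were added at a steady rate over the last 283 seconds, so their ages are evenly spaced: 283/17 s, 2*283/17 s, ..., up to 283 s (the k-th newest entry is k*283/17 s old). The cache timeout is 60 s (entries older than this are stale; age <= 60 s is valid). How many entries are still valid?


Ages are k * 283/17 s for k = 1..17 (spacing = 16.6471 s).
Entry k is valid iff k * 283/17 <= 60 iff k <= 17 * 60 / 283 = 3.6042
n_valid = floor(3.6042) = 3
(n_stale = 17 - 3 = 14)

3


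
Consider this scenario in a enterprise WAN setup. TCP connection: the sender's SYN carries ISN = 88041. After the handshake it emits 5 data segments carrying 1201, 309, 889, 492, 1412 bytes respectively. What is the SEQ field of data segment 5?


The SYN occupies sequence number ISN = 88041, so the first data byte is ISN + 1 = 88042.
SEQ of data segment i = (ISN + 1) + sum of payload sizes of segments 1..i-1.
Segment 1: SEQ = 88042, payload = 1201 bytes
Segment 2: SEQ = 89243, payload = 309 bytes
Segment 3: SEQ = 89552, payload = 889 bytes
Segment 4: SEQ = 90441, payload = 492 bytes
Segment 5: SEQ = 90933, payload = 1412 bytes
SEQ of segment 5 = 88042 + 1201 + 309 + 889 + 492 = 90933

90933


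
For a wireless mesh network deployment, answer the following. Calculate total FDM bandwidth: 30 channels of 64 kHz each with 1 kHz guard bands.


Given: 30 channels, 64 kHz each, guard = 1 kHz
Channel bandwidth = 30 * 64 = 1920 kHz
Guard bands = 29 gaps * 1 kHz = 29 kHz
Total = 1920 + 29 = 1949 kHz

1949


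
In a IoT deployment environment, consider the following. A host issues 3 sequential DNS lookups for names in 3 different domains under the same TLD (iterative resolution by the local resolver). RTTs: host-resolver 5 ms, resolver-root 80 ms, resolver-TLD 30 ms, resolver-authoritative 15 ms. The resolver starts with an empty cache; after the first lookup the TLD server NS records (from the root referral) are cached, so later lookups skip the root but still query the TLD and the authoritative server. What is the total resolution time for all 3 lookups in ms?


Lookup 1 (cold cache): local + root + TLD + auth = 5 + 80 + 30 + 15 = 130 ms
Lookups 2..3 (TLD NS cached -> skip root; new domain -> still ask TLD and auth): local + TLD + auth = 5 + 30 + 15 = 50 ms each
Remaining 2 lookups: 2 * 50 = 100 ms
Total = 130 + 100 = 230 ms

230


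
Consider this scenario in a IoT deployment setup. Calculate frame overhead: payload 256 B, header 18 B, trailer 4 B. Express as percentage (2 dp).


Given: payload = 256 B, header = 18 B, trailer = 4 B
Overhead bytes = header + trailer = 18 + 4 = 22
Total frame = payload + overhead = 256 + 22 = 278
Overhead % = 22 / 278 * 100 = 7.9137% -> 7.91% (2 dp)

7.91


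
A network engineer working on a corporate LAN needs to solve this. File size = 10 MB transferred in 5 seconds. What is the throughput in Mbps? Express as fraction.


Given: file = 10 MB, time = 5 s
File in Mb = 10 * 8 = 80 Mb
Throughput = 80 / 5 Mbps
Throughput = 16 Mbps

16


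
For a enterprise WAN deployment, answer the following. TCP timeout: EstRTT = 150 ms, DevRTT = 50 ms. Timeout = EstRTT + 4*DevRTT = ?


Given: EstRTT = 150 ms, DevRTT = 50 ms
Timeout = EstRTT + 4 * DevRTT
4 * DevRTT = 4 * 50 = 200
Timeout = 150 + 200 = 350 ms

350


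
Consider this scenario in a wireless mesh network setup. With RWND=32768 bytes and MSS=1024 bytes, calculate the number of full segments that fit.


Given: RWND = 32768 bytes, MSS = 1024 bytes
Full segments = floor(RWND / MSS)
Full segments = floor(32768 / 1024)
Full segments = floor(32.0) = 32

32


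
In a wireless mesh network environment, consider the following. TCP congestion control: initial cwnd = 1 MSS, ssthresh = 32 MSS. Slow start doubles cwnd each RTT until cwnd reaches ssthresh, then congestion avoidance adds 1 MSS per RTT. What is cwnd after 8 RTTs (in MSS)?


RTT 0: cwnd = 1 MSS (initial)
RTT 1: cwnd = 2 MSS (slow start, doubled)
RTT 2: cwnd = 4 MSS (slow start, doubled)
RTT 3: cwnd = 8 MSS (slow start, doubled)
RTT 4: cwnd = 16 MSS (slow start, doubled)
RTT 5: cwnd = 32 MSS (slow start, doubled)
RTT 6: cwnd = 33 MSS (congestion avoidance, +1)
RTT 7: cwnd = 34 MSS (congestion avoidance, +1)
RTT 8: cwnd = 35 MSS (congestion avoidance, +1)

35


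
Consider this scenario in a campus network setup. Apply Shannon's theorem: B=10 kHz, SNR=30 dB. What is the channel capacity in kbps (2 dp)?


Given: B = 10 kHz, SNR = 30 dB
SNR linear = 10^(30/10) = 1000
1 + SNR = 1001
log2(1001) = 9.9672262588
C = 10 * 1000 * 9.9672262588 = 99672.2626 bps
C = 99.672263 kbps -> 99.67 kbps (2 dp)

99.67


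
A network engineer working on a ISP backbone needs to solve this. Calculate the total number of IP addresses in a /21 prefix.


Given: CIDR prefix /21
Host bits = 32 - 21 = 11
Total addresses = 2^11 = 2048

2048


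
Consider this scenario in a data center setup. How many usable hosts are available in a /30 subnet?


Given: subnet mask /30
Host bits = 32 - 30 = 2
Total addresses = 2^2 = 4
Usable hosts = 4 - 2 (network + broadcast) = 2

2


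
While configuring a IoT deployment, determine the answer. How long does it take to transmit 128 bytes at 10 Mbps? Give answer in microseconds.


Given: packet = 128 bytes, bandwidth = 10 Mbps
Packet in bits = 128 * 8 = 1024 bits
Bandwidth = 10 * 10^6 = 10000000 bps
Time = 1024 / 10000000 seconds
Time in us = 1024 * 10^6 / 10000000 = 102.4

102.4


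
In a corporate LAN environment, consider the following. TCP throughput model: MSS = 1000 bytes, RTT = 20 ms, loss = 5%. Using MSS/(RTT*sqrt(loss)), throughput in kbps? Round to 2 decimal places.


Given: MSS = 1000 bytes, RTT = 20 ms, loss = 5%
RTT in seconds = 20 / 1000 = 0.02
Loss rate = 5% = 0.05
sqrt(loss) = sqrt(0.05) = 0.223606797750
Throughput (bytes/s) = 1000 / (0.02 * 0.223606797750) = 223606.7977
Throughput (kbps) = 223606.7977 * 8 / 1000 = 1788.854382 -> 1788.85 kbps (2 dp)

1788.85


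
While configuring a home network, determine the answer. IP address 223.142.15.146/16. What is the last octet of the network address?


Given: IP = 223.142.15.146, prefix = /16
Subnet mask = 255.255.0.0
Last octet of IP: 146
Last octet of mask: 0
Network last octet = 146 AND 0 = 0

0


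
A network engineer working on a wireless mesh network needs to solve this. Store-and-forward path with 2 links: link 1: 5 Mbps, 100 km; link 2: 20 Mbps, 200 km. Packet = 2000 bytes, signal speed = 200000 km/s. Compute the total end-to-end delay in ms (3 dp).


Packet = 2000 bytes = 16000 bits. Store-and-forward: sum (t_trans + t_prop) per link.
Link 1: t_trans = 16000/(5*10^6) s = 3.2000 ms; t_prop = 100/200000 s = 0.5000 ms; subtotal = 3.7000 ms
Link 2: t_trans = 16000/(20*10^6) s = 0.8000 ms; t_prop = 200/200000 s = 1.0000 ms; subtotal = 1.8000 ms
End-to-end = 3.7000 + 1.8000 = 5.5000 ms -> 5.500 ms (3 dp)

5.500


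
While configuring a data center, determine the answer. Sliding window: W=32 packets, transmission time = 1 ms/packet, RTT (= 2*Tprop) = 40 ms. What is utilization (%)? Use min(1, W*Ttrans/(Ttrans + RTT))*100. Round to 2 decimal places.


Given: W = 32, Ttrans = 1 ms, RTT = 40 ms (= 2 * Tprop, Tprop = 20 ms)
Cycle time = Ttrans + RTT = 1 + 40 = 41 ms (first packet sent until its ACK returns)
W * Ttrans = 32 * 1 = 32 ms of sending per cycle
W * Ttrans / (Ttrans + RTT) = 32 / 41 = 0.780488
U = min(1, 0.780488) = 0.780488
U% = 78.05%

78.05


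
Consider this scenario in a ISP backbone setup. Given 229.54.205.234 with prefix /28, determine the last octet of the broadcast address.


Given: IP = 229.54.205.234, prefix = /28
Host bits = 32 - 28 = 4
Network last octet = 234 AND mask = 224
Host part size = 2^4 - 1 = 15
Broadcast last octet = 224 OR 15 = 239

239


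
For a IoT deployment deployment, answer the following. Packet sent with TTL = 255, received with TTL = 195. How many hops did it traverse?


Given: initial TTL = 255, received TTL = 195
Hops = initial TTL - received TTL
Hops = 255 - 195 = 60

60


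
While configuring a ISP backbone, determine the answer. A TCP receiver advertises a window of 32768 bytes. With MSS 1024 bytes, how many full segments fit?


Given: RWND = 32768 bytes, MSS = 1024 bytes
Full segments = floor(RWND / MSS)
Full segments = floor(32768 / 1024)
Full segments = floor(32.0) = 32

32


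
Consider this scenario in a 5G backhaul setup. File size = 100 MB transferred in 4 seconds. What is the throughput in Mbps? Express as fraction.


Given: file = 100 MB, time = 4 s
File in Mb = 100 * 8 = 800 Mb
Throughput = 800 / 4 Mbps
Throughput = 200 Mbps

200


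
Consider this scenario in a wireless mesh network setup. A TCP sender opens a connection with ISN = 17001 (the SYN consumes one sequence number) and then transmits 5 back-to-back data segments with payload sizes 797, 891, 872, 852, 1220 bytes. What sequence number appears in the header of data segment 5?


The SYN occupies sequence number ISN = 17001, so the first data byte is ISN + 1 = 17002.
SEQ of data segment i = (ISN + 1) + sum of payload sizes of segments 1..i-1.
Segment 1: SEQ = 17002, payload = 797 bytes
Segment 2: SEQ = 17799, payload = 891 bytes
Segment 3: SEQ = 18690, payload = 872 bytes
Segment 4: SEQ = 19562, payload = 852 bytes
Segment 5: SEQ = 20414, payload = 1220 bytes
SEQ of segment 5 = 17002 + 797 + 891 + 872 + 852 = 20414

20414


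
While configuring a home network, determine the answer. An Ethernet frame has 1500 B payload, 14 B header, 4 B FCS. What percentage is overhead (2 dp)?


Given: payload = 1500 B, header = 14 B, trailer = 4 B
Overhead bytes = header + trailer = 14 + 4 = 18
Total frame = payload + overhead = 1500 + 18 = 1518
Overhead % = 18 / 1518 * 100 = 1.1858% -> 1.19% (2 dp)

1.19


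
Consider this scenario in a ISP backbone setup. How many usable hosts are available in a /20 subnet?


Given: subnet mask /20
Host bits = 32 - 20 = 12
Total addresses = 2^12 = 4096
Usable hosts = 4096 - 2 (network + broadcast) = 4094

4094


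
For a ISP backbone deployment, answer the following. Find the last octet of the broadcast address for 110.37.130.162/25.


Given: IP = 110.37.130.162, prefix = /25
Host bits = 32 - 25 = 7
Network last octet = 162 AND mask = 128
Host part size = 2^7 - 1 = 127
Broadcast last octet = 128 OR 127 = 255

255


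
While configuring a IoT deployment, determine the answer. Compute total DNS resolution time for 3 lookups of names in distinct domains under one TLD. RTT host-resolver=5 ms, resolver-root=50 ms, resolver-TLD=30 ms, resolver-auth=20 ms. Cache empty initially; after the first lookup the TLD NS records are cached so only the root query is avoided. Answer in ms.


Lookup 1 (cold cache): local + root + TLD + auth = 5 + 50 + 30 + 20 = 105 ms
Lookups 2..3 (TLD NS cached -> skip root; new domain -> still ask TLD and auth): local + TLD + auth = 5 + 30 + 20 = 55 ms each
Remaining 2 lookups: 2 * 55 = 110 ms
Total = 105 + 110 = 215 ms

215


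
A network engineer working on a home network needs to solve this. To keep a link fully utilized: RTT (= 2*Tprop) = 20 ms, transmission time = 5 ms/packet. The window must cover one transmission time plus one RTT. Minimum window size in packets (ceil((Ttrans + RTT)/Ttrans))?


Given: Ttrans = 5 ms, RTT = 20 ms (= 2 * Tprop, Tprop = 10 ms)
Time until first ACK returns = Ttrans + RTT = 5 + 20 = 25 ms
Need W * Ttrans >= Ttrans + RTT  ->  W >= (Ttrans + RTT) / Ttrans
(Ttrans + RTT) / Ttrans = 25 / 5 = 5
W_min = ceil(5) = 5

5


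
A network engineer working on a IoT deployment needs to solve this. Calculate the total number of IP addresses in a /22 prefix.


Given: CIDR prefix /22
Host bits = 32 - 22 = 10
Total addresses = 2^10 = 1024

1024


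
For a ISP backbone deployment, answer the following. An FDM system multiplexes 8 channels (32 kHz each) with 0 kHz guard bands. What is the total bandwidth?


Given: 8 channels, 32 kHz each, guard = 0 kHz
Channel bandwidth = 8 * 32 = 256 kHz
Guard bands = 7 gaps * 0 kHz = 0 kHz
Total = 256 + 0 = 256 kHz

256


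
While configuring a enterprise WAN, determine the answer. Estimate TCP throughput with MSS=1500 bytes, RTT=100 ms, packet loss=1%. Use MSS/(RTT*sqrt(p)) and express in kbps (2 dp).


Given: MSS = 1500 bytes, RTT = 100 ms, loss = 1%
RTT in seconds = 100 / 1000 = 0.1
Loss rate = 1% = 0.01
sqrt(loss) = sqrt(0.01) = 0.1
Throughput (bytes/s) = 1500 / (0.1 * 0.1) = 150000.0000
Throughput (kbps) = 150000.0000 * 8 / 1000 = 1200.000000 -> 1200.00 kbps (2 dp)

1200.00
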